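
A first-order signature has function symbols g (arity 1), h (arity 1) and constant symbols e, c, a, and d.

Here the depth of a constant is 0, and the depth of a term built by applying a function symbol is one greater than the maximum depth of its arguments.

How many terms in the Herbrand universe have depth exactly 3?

32

Write N_k for the number of ground terms of depth ≤ k. A term of depth ≤ k is either a constant or a function symbol applied to arguments of depth ≤ k−1, so N_k = 4 + N_{k-1} + N_{k-1}.
N_0 = 4
N_1 = 4 + 4 + 4 = 12
N_2 = 4 + 12 + 12 = 28
N_3 = 4 + 28 + 28 = 60
Terms of depth exactly 3: N_3 − N_2 = 60 − 28 = 32.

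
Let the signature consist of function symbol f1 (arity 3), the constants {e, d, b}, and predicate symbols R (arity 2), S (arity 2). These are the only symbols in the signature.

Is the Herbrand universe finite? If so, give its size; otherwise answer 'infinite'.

infinite

The signature has at least one function symbol (f1, arity 3) and at least one constant (e).
Iterating f1 gives infinitely many distinct ground terms: e, f1(e, e, e), f1(f1(e, e, e), f1(e, e, e), f1(e, e, e)), ...
So the Herbrand universe is infinite.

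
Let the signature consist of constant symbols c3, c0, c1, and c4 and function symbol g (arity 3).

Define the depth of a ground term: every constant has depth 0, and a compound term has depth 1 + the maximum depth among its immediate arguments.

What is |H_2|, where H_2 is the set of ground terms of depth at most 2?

Let N_k = |{terms of depth ≤ k}|. Then N_0 = 4 and N_k = 4 + N_{k-1}^3 for k ≥ 1 (one summand per function symbol, arity giving the exponent).
N_0 = 4
N_1 = 4 + 4^3 = 68
N_2 = 4 + 68^3 = 314436

314436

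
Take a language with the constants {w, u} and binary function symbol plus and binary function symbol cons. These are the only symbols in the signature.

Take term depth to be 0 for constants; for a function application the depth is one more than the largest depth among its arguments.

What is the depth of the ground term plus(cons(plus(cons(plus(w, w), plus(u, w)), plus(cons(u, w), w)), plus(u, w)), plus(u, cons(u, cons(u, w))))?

depth(plus(w, w)) = 1 + max(0, 0) = 1
depth(plus(u, w)) = 1 + max(0, 0) = 1
depth(cons(plus(w, w), plus(u, w))) = 1 + max(1, 1) = 2
depth(cons(u, w)) = 1 + max(0, 0) = 1
depth(plus(cons(u, w), w)) = 1 + max(1, 0) = 2
depth(plus(cons(plus(w, w), plus(u, w)), plus(cons(u, w), w))) = 1 + max(2, 2) = 3
depth(cons(plus(cons(plus(w, w), plus(u, w)), plus(cons(u, w), w)), plus(u, w))) = 1 + max(3, 1) = 4
depth(cons(u, cons(u, w))) = 1 + max(0, 1) = 2
depth(plus(u, cons(u, cons(u, w)))) = 1 + max(0, 2) = 3
depth(plus(cons(plus(cons(plus(w, w), plus(u, w)), plus(cons(u, w), w)), plus(u, w)), plus(u, cons(u, cons(u, w))))) = 1 + max(4, 3) = 5

5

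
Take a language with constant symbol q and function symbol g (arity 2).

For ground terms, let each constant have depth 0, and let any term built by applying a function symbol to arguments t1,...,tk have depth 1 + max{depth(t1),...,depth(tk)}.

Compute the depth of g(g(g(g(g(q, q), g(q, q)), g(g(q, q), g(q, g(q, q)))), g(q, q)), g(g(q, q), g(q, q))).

6

depth(g(q, q)) = 1 + max(0, 0) = 1
depth(g(g(q, q), g(q, q))) = 1 + max(1, 1) = 2
depth(g(q, g(q, q))) = 1 + max(0, 1) = 2
depth(g(g(q, q), g(q, g(q, q)))) = 1 + max(1, 2) = 3
depth(g(g(g(q, q), g(q, q)), g(g(q, q), g(q, g(q, q))))) = 1 + max(2, 3) = 4
depth(g(g(g(g(q, q), g(q, q)), g(g(q, q), g(q, g(q, q)))), g(q, q))) = 1 + max(4, 1) = 5
depth(g(g(g(g(g(q, q), g(q, q)), g(g(q, q), g(q, g(q, q)))), g(q, q)), g(g(q, q), g(q, q)))) = 1 + max(5, 2) = 6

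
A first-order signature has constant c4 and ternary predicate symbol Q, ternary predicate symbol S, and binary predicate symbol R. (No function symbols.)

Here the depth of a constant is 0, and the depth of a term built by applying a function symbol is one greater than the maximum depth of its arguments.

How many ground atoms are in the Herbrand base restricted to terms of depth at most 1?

3

First count ground terms of depth ≤ 1.
With no function symbols every ground term is a constant, so there is exactly 1 ground term at every depth bound.
N_0 = 1
N_1 = 1
Explicitly: c4.
So |H| = 1.
A ground atom is a predicate applied to a tuple of terms from H, so the count is the sum over predicates of |H|^arity:
  Q: 1^3 = 1;  S: 1^3 = 1;  R: 1^2 = 1
Total ground atoms: 1 + 1 + 1 = 3.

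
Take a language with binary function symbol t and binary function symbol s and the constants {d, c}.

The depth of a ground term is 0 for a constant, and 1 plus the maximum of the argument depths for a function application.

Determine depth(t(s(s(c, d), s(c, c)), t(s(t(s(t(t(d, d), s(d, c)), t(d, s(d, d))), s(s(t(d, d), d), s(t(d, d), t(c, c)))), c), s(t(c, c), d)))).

depth(s(c, d)) = 1 + max(0, 0) = 1
depth(s(c, c)) = 1 + max(0, 0) = 1
depth(s(s(c, d), s(c, c))) = 1 + max(1, 1) = 2
depth(t(d, d)) = 1 + max(0, 0) = 1
depth(s(d, c)) = 1 + max(0, 0) = 1
depth(t(t(d, d), s(d, c))) = 1 + max(1, 1) = 2
depth(s(d, d)) = 1 + max(0, 0) = 1
depth(t(d, s(d, d))) = 1 + max(0, 1) = 2
depth(s(t(t(d, d), s(d, c)), t(d, s(d, d)))) = 1 + max(2, 2) = 3
depth(s(t(d, d), d)) = 1 + max(1, 0) = 2
depth(t(c, c)) = 1 + max(0, 0) = 1
depth(s(t(d, d), t(c, c))) = 1 + max(1, 1) = 2
depth(s(s(t(d, d), d), s(t(d, d), t(c, c)))) = 1 + max(2, 2) = 3
depth(t(s(t(t(d, d), s(d, c)), t(d, s(d, d))), s(s(t(d, d), d), s(t(d, d), t(c, c))))) = 1 + max(3, 3) = 4
depth(s(t(s(t(t(d, d), s(d, c)), t(d, s(d, d))), s(s(t(d, d), d), s(t(d, d), t(c, c)))), c)) = 1 + max(4, 0) = 5
depth(s(t(c, c), d)) = 1 + max(1, 0) = 2
depth(t(s(t(s(t(t(d, d), s(d, c)), t(d, s(d, d))), s(s(t(d, d), d), s(t(d, d), t(c, c)))), c), s(t(c, c), d))) = 1 + max(5, 2) = 6
depth(t(s(s(c, d), s(c, c)), t(s(t(s(t(t(d, d), s(d, c)), t(d, s(d, d))), s(s(t(d, d), d), s(t(d, d), t(c, c)))), c), s(t(c, c), d)))) = 1 + max(2, 6) = 7

7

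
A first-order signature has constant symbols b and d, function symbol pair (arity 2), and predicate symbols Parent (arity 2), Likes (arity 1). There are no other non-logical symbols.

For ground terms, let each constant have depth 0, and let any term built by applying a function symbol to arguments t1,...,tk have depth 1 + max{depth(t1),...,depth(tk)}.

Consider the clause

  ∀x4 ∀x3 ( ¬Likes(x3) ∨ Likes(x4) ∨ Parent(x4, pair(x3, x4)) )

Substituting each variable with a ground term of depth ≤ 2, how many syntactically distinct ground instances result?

1444

Ground terms of depth ≤ 2:
  Write N_k for the number of ground terms of depth ≤ k. A term of depth ≤ k is either a constant or a function symbol applied to arguments of depth ≤ k−1, so N_k = 2 + N_{k-1}^2.
  N_0 = 2
  N_1 = 2 + 2^2 = 6
  N_2 = 2 + 6^2 = 38
So there are 38 ground terms available for substitution.
There are 2 variables to instantiate (x4, x3), each occurring in at least one literal, so different choices give different ground instances.
Number of ground instances = 38^2 = 1444.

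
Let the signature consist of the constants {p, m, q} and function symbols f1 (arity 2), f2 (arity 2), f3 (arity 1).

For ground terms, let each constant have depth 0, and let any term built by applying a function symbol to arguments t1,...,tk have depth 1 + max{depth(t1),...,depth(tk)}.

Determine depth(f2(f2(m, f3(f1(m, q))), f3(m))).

depth(f1(m, q)) = 1 + max(0, 0) = 1
depth(f3(f1(m, q))) = 1 + depth(f1(m, q)) = 1 + 1 = 2
depth(f2(m, f3(f1(m, q)))) = 1 + max(0, 2) = 3
depth(f3(m)) = 1 + depth(m) = 1 + 0 = 1
depth(f2(f2(m, f3(f1(m, q))), f3(m))) = 1 + max(3, 1) = 4

4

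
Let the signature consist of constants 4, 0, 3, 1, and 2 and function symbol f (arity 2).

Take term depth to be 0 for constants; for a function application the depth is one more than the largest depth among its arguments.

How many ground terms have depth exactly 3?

818125

If N_k denotes the number of depth-≤k ground terms, the 5 constants give N_0 = 5, and each function symbol of arity r contributes N_{k-1}^r new terms at level k: N_k = 5 + N_{k-1}^2.
N_0 = 5
N_1 = 5 + 5^2 = 30
N_2 = 5 + 30^2 = 905
N_3 = 5 + 905^2 = 819030
Terms of depth exactly 3: N_3 − N_2 = 819030 − 905 = 818125.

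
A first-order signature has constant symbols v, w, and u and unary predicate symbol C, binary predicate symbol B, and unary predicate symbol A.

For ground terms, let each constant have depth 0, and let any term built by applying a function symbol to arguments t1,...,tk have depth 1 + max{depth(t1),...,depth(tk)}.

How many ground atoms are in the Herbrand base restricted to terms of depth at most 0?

First count ground terms of depth ≤ 0.
With no function symbols every ground term is a constant, so there are exactly 3 ground terms at every depth bound.
N_0 = 3
Explicitly: v, w, u.
So |H| = 3.
Ground atoms are formed by filling each argument slot of a predicate with a term from H, so an r-ary predicate gives |H|^r atoms:
  C: 3;  B: 3^2 = 9;  A: 3
Total ground atoms: 3 + 9 + 3 = 15.

15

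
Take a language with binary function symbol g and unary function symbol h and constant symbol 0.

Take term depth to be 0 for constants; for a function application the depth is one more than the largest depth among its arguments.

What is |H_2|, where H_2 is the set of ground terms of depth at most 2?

If N_k denotes the number of depth-≤k ground terms, the 1 constant gives N_0 = 1, and each function symbol of arity r contributes N_{k-1}^r new terms at level k: N_k = 1 + N_{k-1}^2 + N_{k-1}.
N_0 = 1
N_1 = 1 + 1^2 + 1 = 3
N_2 = 1 + 3^2 + 3 = 13

13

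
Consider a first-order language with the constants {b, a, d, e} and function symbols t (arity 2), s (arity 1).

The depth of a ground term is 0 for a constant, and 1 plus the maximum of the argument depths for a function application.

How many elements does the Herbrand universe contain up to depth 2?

Let N_k = |{terms of depth ≤ k}|. Then N_0 = 4 and N_k = 4 + N_{k-1}^2 + N_{k-1} for k ≥ 1 (one summand per function symbol, arity giving the exponent).
N_0 = 4
N_1 = 4 + 4^2 + 4 = 24
N_2 = 4 + 24^2 + 24 = 604

604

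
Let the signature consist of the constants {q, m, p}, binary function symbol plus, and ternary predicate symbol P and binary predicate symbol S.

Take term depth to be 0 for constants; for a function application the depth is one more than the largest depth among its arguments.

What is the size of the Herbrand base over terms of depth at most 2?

First count ground terms of depth ≤ 2.
If N_k denotes the number of depth-≤k ground terms, the 3 constants give N_0 = 3, and each function symbol of arity r contributes N_{k-1}^r new terms at level k: N_k = 3 + N_{k-1}^2.
N_0 = 3
N_1 = 3 + 3^2 = 12
N_2 = 3 + 12^2 = 147
So |H| = 147.
A ground atom is a predicate applied to a tuple of terms from H, so the count is the sum over predicates of |H|^arity:
  P: 147^3 = 3176523;  S: 147^2 = 21609
Total ground atoms: 3176523 + 21609 = 3198132.

3198132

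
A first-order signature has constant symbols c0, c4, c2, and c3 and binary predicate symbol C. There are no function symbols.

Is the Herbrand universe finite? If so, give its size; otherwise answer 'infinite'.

There are no function symbols, so every ground term is one of the 4 constants.
The Herbrand universe is {c0, c4, c2, c3}, which is finite with 4 elements.

4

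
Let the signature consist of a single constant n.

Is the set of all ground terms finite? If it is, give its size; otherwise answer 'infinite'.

There are no function symbols, so the only ground term is the single constant.
The Herbrand universe is {n}, finite with 1 element.

1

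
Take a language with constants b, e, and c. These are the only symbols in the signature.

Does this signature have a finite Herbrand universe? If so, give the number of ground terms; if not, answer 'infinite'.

There are no function symbols, so every ground term is one of the 3 constants.
The Herbrand universe is {b, e, c}, which is finite with 3 elements.

3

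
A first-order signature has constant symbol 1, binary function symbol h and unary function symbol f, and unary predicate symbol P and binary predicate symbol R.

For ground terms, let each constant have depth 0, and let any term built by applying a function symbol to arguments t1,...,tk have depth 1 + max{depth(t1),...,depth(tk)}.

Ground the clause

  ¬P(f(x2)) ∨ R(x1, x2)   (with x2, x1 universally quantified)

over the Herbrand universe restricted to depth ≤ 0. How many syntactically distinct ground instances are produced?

Ground terms of depth ≤ 0:
  If N_k denotes the number of depth-≤k ground terms, the 1 constant gives N_0 = 1, and each function symbol of arity r contributes N_{k-1}^r new terms at level k: N_k = 1 + N_{k-1}^2 + N_{k-1}.
  N_0 = 1
  Explicitly: 1.
So there is exactly 1 ground term available for substitution.
The clause has 2 distinct variables (x2, x1), each appearing in the body. In the free term algebra distinct substitutions yield syntactically distinct ground instances.
Number of ground instances = 1^2 = 1.

1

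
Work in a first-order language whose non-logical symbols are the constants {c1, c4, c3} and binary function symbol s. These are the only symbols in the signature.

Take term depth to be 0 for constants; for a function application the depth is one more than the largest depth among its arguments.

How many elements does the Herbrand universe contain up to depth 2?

Count level by level. With function symbols s/2, the terms of depth ≤ k are the 3 constants together with each function applied to depth-≤(k−1) tuples, so N_k = 3 + N_{k-1}^2.
N_0 = 3
N_1 = 3 + 3^2 = 12
N_2 = 3 + 12^2 = 147

147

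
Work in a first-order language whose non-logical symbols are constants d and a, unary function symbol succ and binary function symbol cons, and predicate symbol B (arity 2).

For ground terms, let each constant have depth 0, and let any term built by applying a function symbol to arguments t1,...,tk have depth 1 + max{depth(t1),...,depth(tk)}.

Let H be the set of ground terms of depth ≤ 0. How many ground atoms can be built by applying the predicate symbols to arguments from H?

4

First count ground terms of depth ≤ 0.
Let N_k count ground terms of depth at most k. Each non-constant term of depth ≤ k is some function symbol applied to depth-≤(k−1) arguments, giving N_k = 2 + N_{k-1} + N_{k-1}^2.
N_0 = 2
So |H| = 2.
Each predicate of arity r yields |H|^r ground atoms (one per choice of an r-tuple from H):
  B: 2^2 = 4
Total ground atoms: 4.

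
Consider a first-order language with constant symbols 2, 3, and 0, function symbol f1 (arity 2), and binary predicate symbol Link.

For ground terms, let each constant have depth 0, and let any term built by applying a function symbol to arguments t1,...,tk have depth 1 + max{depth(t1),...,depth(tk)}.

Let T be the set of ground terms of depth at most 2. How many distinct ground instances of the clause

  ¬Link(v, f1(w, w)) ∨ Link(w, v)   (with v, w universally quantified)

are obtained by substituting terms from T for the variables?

21609

Ground terms of depth ≤ 2:
  Let N_k = |{terms of depth ≤ k}|. Then N_0 = 3 and N_k = 3 + N_{k-1}^2 for k ≥ 1 (one summand per function symbol, arity giving the exponent).
  N_0 = 3
  N_1 = 3 + 3^2 = 12
  N_2 = 3 + 12^2 = 147
So there are 147 ground terms available for substitution.
There are 2 variables to instantiate (v, w), each occurring in at least one literal, so different choices give different ground instances.
Number of ground instances = 147^2 = 21609.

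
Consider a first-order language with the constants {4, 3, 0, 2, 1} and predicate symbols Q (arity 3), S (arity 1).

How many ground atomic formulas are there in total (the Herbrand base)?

130

With no function symbols, the Herbrand universe is just the 5 constants.
Ground atoms per predicate: Q: 5^3 = 125, S: 5.
Herbrand base size = 125 + 5 = 130.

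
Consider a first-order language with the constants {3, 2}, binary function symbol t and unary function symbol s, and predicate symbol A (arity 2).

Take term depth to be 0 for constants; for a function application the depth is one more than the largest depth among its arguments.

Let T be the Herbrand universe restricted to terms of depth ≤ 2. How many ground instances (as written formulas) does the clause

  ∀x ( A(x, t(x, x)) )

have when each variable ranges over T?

Ground terms of depth ≤ 2:
  Count level by level. With function symbols t/2, s/1, the terms of depth ≤ k are the 2 constants together with each function applied to depth-≤(k−1) tuples, so N_k = 2 + N_{k-1}^2 + N_{k-1}.
  N_0 = 2
  N_1 = 2 + 2^2 + 2 = 8
  N_2 = 2 + 8^2 + 8 = 74
So there are 74 ground terms available for substitution.
The body mentions the single quantified variable x; since ground terms form a free algebra, no two substitutions collapse to the same formula.
Number of ground instances = 74.

74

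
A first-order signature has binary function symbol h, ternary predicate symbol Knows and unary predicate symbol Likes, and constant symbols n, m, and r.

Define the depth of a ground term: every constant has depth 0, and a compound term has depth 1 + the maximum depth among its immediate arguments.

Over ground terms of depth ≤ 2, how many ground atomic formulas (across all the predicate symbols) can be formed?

3176670

First count ground terms of depth ≤ 2.
If N_k denotes the number of depth-≤k ground terms, the 3 constants give N_0 = 3, and each function symbol of arity r contributes N_{k-1}^r new terms at level k: N_k = 3 + N_{k-1}^2.
N_0 = 3
N_1 = 3 + 3^2 = 12
N_2 = 3 + 12^2 = 147
So |H| = 147.
Each predicate of arity r yields |H|^r ground atoms (one per choice of an r-tuple from H):
  Knows: 147^3 = 3176523;  Likes: 147
Total ground atoms: 3176523 + 147 = 3176670.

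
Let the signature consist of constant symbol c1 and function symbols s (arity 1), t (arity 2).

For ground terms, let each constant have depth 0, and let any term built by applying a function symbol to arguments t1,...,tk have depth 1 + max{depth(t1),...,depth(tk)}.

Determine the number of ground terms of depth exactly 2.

10

Write N_k for the number of ground terms of depth ≤ k. A term of depth ≤ k is either a constant or a function symbol applied to arguments of depth ≤ k−1, so N_k = 1 + N_{k-1} + N_{k-1}^2.
N_0 = 1
N_1 = 1 + 1 + 1^2 = 3
N_2 = 1 + 3 + 3^2 = 13
Terms of depth exactly 2: N_2 − N_1 = 13 − 3 = 10.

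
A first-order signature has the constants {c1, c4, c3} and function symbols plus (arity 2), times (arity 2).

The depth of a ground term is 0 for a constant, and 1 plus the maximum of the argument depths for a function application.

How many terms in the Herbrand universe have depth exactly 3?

1565568

If N_k denotes the number of depth-≤k ground terms, the 3 constants give N_0 = 3, and each function symbol of arity r contributes N_{k-1}^r new terms at level k: N_k = 3 + N_{k-1}^2 + N_{k-1}^2.
N_0 = 3
N_1 = 3 + 3^2 + 3^2 = 21
N_2 = 3 + 21^2 + 21^2 = 885
N_3 = 3 + 885^2 + 885^2 = 1566453
Terms of depth exactly 3: N_3 − N_2 = 1566453 − 885 = 1565568.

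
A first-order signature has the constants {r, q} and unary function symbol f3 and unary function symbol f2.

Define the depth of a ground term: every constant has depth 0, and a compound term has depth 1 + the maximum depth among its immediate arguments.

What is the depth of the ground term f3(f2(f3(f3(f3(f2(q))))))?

depth(f2(q)) = 1 + depth(q) = 1 + 0 = 1
depth(f3(f2(q))) = 1 + depth(f2(q)) = 1 + 1 = 2
depth(f3(f3(f2(q)))) = 1 + depth(f3(f2(q))) = 1 + 2 = 3
depth(f3(f3(f3(f2(q))))) = 1 + depth(f3(f3(f2(q)))) = 1 + 3 = 4
depth(f2(f3(f3(f3(f2(q)))))) = 1 + depth(f3(f3(f3(f2(q))))) = 1 + 4 = 5
depth(f3(f2(f3(f3(f3(f2(q))))))) = 1 + depth(f2(f3(f3(f3(f2(q)))))) = 1 + 5 = 6

6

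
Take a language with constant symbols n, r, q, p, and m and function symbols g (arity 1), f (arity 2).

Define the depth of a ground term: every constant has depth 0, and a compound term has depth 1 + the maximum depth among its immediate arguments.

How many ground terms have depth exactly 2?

If N_k denotes the number of depth-≤k ground terms, the 5 constants give N_0 = 5, and each function symbol of arity r contributes N_{k-1}^r new terms at level k: N_k = 5 + N_{k-1} + N_{k-1}^2.
N_0 = 5
N_1 = 5 + 5 + 5^2 = 35
N_2 = 5 + 35 + 35^2 = 1265
Terms of depth exactly 2: N_2 − N_1 = 1265 − 35 = 1230.

1230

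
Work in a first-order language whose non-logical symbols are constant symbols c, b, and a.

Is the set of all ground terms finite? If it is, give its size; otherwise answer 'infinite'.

3

There are no function symbols, so every ground term is one of the 3 constants.
The Herbrand universe is {c, b, a}, which is finite with 3 elements.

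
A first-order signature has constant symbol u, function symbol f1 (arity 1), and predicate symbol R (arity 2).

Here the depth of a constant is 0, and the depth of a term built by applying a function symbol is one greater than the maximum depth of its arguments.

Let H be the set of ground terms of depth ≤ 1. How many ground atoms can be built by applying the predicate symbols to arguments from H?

4

First count ground terms of depth ≤ 1.
Let N_k count ground terms of depth at most k. Each non-constant term of depth ≤ k is some function symbol applied to depth-≤(k−1) arguments, giving N_k = 1 + N_{k-1}.
N_0 = 1
N_1 = 1 + 1 = 2
So |H| = 2.
For each predicate symbol, the number of ground atoms is |H| raised to its arity; summing:
  R: 2^2 = 4
Total ground atoms: 4.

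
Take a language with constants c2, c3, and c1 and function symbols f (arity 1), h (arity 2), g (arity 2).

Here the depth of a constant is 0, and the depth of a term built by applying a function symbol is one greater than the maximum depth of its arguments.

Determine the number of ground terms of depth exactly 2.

Write N_k for the number of ground terms of depth ≤ k. A term of depth ≤ k is either a constant or a function symbol applied to arguments of depth ≤ k−1, so N_k = 3 + N_{k-1} + N_{k-1}^2 + N_{k-1}^2.
N_0 = 3
N_1 = 3 + 3 + 3^2 + 3^2 = 24
N_2 = 3 + 24 + 24^2 + 24^2 = 1179
Terms of depth exactly 2: N_2 − N_1 = 1179 − 24 = 1155.

1155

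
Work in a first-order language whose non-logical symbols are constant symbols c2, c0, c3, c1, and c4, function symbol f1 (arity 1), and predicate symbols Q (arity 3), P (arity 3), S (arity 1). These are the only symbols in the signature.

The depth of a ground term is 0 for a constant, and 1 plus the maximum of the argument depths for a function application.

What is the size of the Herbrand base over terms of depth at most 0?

First count ground terms of depth ≤ 0.
Let N_k count ground terms of depth at most k. Each non-constant term of depth ≤ k is some function symbol applied to depth-≤(k−1) arguments, giving N_k = 5 + N_{k-1}.
N_0 = 5
So |H| = 5.
Ground atoms are formed by filling each argument slot of a predicate with a term from H, so an r-ary predicate gives |H|^r atoms:
  Q: 5^3 = 125;  P: 5^3 = 125;  S: 5
Total ground atoms: 125 + 125 + 5 = 255.

255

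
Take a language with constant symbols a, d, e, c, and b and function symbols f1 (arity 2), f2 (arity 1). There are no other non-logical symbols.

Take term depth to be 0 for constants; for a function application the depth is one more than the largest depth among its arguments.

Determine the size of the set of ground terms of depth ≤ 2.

1265

Let N_k count ground terms of depth at most k. Each non-constant term of depth ≤ k is some function symbol applied to depth-≤(k−1) arguments, giving N_k = 5 + N_{k-1}^2 + N_{k-1}.
N_0 = 5
N_1 = 5 + 5^2 + 5 = 35
N_2 = 5 + 35^2 + 35 = 1265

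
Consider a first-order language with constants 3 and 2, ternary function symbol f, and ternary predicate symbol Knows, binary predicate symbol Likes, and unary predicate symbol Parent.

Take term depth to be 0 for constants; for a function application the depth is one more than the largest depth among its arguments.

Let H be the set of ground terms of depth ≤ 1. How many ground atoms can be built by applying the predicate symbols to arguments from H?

First count ground terms of depth ≤ 1.
Let N_k = |{terms of depth ≤ k}|. Then N_0 = 2 and N_k = 2 + N_{k-1}^3 for k ≥ 1 (one summand per function symbol, arity giving the exponent).
N_0 = 2
N_1 = 2 + 2^3 = 10
So |H| = 10.
Ground atoms are formed by filling each argument slot of a predicate with a term from H, so an r-ary predicate gives |H|^r atoms:
  Knows: 10^3 = 1000;  Likes: 10^2 = 100;  Parent: 10
Total ground atoms: 1000 + 100 + 10 = 1110.

1110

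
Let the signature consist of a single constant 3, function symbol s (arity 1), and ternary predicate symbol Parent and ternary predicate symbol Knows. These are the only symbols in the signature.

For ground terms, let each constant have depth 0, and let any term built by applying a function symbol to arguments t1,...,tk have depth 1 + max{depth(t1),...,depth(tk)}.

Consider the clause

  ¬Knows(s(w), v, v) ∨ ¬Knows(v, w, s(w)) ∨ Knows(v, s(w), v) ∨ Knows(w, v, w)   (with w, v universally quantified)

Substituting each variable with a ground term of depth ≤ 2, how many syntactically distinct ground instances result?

9

Ground terms of depth ≤ 2:
  Write N_k for the number of ground terms of depth ≤ k. A term of depth ≤ k is either a constant or a function symbol applied to arguments of depth ≤ k−1, so N_k = 1 + N_{k-1}.
  N_0 = 1
  N_1 = 1 + 1 = 2
  N_2 = 1 + 2 = 3
  Explicitly: 3, s(3), s(s(3)).
So there are 3 ground terms available for substitution.
There are 2 variables to instantiate (w, v), each occurring in at least one literal, so different choices give different ground instances.
Number of ground instances = 3^2 = 9.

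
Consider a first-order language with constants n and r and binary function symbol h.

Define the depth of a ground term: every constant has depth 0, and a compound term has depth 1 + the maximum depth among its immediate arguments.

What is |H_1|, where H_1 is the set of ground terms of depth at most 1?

Count level by level. With function symbols h/2, the terms of depth ≤ k are the 2 constants together with each function applied to depth-≤(k−1) tuples, so N_k = 2 + N_{k-1}^2.
N_0 = 2
N_1 = 2 + 2^2 = 6
Explicitly: n, r, h(n, n), h(n, r), h(r, n), h(r, r).

6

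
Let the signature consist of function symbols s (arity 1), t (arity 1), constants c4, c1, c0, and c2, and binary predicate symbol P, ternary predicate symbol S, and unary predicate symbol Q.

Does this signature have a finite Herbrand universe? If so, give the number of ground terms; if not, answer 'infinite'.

infinite

The signature has at least one function symbol (s, arity 1) and at least one constant (c4).
Iterating s gives infinitely many distinct ground terms: c4, s(c4), s(s(c4)), ...
So the Herbrand universe is infinite.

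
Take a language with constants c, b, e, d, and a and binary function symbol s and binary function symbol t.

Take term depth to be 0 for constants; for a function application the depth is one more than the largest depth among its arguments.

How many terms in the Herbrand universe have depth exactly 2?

6000

Let N_k count ground terms of depth at most k. Each non-constant term of depth ≤ k is some function symbol applied to depth-≤(k−1) arguments, giving N_k = 5 + N_{k-1}^2 + N_{k-1}^2.
N_0 = 5
N_1 = 5 + 5^2 + 5^2 = 55
N_2 = 5 + 55^2 + 55^2 = 6055
Terms of depth exactly 2: N_2 − N_1 = 6055 − 55 = 6000.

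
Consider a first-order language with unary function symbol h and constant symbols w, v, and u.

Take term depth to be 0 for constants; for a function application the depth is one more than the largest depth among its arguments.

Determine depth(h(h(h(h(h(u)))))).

5

depth(h(u)) = 1 + depth(u) = 1 + 0 = 1
depth(h(h(u))) = 1 + depth(h(u)) = 1 + 1 = 2
depth(h(h(h(u)))) = 1 + depth(h(h(u))) = 1 + 2 = 3
depth(h(h(h(h(u))))) = 1 + depth(h(h(h(u)))) = 1 + 3 = 4
depth(h(h(h(h(h(u)))))) = 1 + depth(h(h(h(h(u))))) = 1 + 4 = 5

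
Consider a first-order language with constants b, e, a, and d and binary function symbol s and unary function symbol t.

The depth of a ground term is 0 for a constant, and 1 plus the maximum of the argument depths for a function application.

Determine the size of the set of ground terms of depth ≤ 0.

4

Write N_k for the number of ground terms of depth ≤ k. A term of depth ≤ k is either a constant or a function symbol applied to arguments of depth ≤ k−1, so N_k = 4 + N_{k-1}^2 + N_{k-1}.
N_0 = 4
Explicitly: b, e, a, d.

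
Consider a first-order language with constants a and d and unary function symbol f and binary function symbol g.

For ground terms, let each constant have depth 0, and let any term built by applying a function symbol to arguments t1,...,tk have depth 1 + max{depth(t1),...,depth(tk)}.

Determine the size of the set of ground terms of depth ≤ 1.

If N_k denotes the number of depth-≤k ground terms, the 2 constants give N_0 = 2, and each function symbol of arity r contributes N_{k-1}^r new terms at level k: N_k = 2 + N_{k-1} + N_{k-1}^2.
N_0 = 2
N_1 = 2 + 2 + 2^2 = 8
Explicitly: a, d, f(a), f(d), g(a, a), g(a, d), g(d, a), g(d, d).

8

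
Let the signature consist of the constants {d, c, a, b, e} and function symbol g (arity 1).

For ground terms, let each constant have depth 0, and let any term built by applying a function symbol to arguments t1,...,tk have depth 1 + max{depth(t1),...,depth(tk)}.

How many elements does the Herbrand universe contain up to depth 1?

Write N_k for the number of ground terms of depth ≤ k. A term of depth ≤ k is either a constant or a function symbol applied to arguments of depth ≤ k−1, so N_k = 5 + N_{k-1}.
N_0 = 5
N_1 = 5 + 5 = 10
Explicitly: d, c, a, b, e, g(d), g(c), g(a), g(b), g(e).

10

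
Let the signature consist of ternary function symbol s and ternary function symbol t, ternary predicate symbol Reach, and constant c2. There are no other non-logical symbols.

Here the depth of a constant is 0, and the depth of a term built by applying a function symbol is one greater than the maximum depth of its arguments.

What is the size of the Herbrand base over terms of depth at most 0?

1

First count ground terms of depth ≤ 0.
Let N_k count ground terms of depth at most k. Each non-constant term of depth ≤ k is some function symbol applied to depth-≤(k−1) arguments, giving N_k = 1 + N_{k-1}^3 + N_{k-1}^3.
N_0 = 1
So |H| = 1.
Ground atoms are formed by filling each argument slot of a predicate with a term from H, so an r-ary predicate gives |H|^r atoms:
  Reach: 1^3 = 1
Total ground atoms: 1.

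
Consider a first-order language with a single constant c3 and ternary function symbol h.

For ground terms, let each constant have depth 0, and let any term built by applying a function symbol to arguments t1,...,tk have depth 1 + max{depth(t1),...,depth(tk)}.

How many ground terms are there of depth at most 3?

Let N_k = |{terms of depth ≤ k}|. Then N_0 = 1 and N_k = 1 + N_{k-1}^3 for k ≥ 1 (one summand per function symbol, arity giving the exponent).
N_0 = 1
N_1 = 1 + 1^3 = 2
N_2 = 1 + 2^3 = 9
N_3 = 1 + 9^3 = 730

730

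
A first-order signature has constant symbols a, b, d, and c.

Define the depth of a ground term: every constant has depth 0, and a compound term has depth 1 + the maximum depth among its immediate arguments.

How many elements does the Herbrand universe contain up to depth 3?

With no function symbols every ground term is a constant, so there are exactly 4 ground terms at every depth bound.
N_0 = 4
N_1 = 4
N_2 = 4
N_3 = 4
Explicitly: a, b, d, c.

4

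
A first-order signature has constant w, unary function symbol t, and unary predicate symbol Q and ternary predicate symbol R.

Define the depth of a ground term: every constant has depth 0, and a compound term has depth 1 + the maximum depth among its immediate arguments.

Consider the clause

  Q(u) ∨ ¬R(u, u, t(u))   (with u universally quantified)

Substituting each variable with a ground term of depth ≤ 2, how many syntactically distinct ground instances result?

Ground terms of depth ≤ 2:
  Let N_k count ground terms of depth at most k. Each non-constant term of depth ≤ k is some function symbol applied to depth-≤(k−1) arguments, giving N_k = 1 + N_{k-1}.
  N_0 = 1
  N_1 = 1 + 1 = 2
  N_2 = 1 + 2 = 3
  Explicitly: w, t(w), t(t(w)).
So there are 3 ground terms available for substitution.
The clause has 1 distinct variable (u), which appears in the body. In the free term algebra distinct substitutions yield syntactically distinct ground instances.
Number of ground instances = 3.

3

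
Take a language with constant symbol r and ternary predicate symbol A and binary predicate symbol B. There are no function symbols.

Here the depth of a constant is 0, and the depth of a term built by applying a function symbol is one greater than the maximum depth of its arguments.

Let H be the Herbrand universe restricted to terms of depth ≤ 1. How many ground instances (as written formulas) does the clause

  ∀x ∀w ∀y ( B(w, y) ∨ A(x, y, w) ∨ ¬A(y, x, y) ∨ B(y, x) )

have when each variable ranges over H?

Ground terms of depth ≤ 1:
  With no function symbols every ground term is a constant, so there is exactly 1 ground term at every depth bound.
  N_0 = 1
  N_1 = 1
So there is exactly 1 ground term available for substitution.
Each of x, w, y ranges independently over the available ground terms, and distinct assignments produce distinct instances.
Number of ground instances = 1^3 = 1.

1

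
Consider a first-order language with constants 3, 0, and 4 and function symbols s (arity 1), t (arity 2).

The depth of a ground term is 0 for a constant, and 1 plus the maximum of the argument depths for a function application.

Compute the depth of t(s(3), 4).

depth(s(3)) = 1 + depth(3) = 1 + 0 = 1
depth(t(s(3), 4)) = 1 + max(1, 0) = 2

2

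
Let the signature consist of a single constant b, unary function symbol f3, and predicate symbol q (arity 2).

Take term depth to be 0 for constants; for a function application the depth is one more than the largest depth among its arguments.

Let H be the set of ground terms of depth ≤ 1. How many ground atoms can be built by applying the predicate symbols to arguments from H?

First count ground terms of depth ≤ 1.
If N_k denotes the number of depth-≤k ground terms, the 1 constant gives N_0 = 1, and each function symbol of arity r contributes N_{k-1}^r new terms at level k: N_k = 1 + N_{k-1}.
N_0 = 1
N_1 = 1 + 1 = 2
Explicitly: b, f3(b).
So |H| = 2.
For each predicate symbol, the number of ground atoms is |H| raised to its arity; summing:
  q: 2^2 = 4
Total ground atoms: 4.

4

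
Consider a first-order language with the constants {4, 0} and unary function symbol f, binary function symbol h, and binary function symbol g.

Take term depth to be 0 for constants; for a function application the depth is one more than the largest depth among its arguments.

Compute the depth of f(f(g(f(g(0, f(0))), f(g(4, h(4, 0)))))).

depth(f(0)) = 1 + depth(0) = 1 + 0 = 1
depth(g(0, f(0))) = 1 + max(0, 1) = 2
depth(f(g(0, f(0)))) = 1 + depth(g(0, f(0))) = 1 + 2 = 3
depth(h(4, 0)) = 1 + max(0, 0) = 1
depth(g(4, h(4, 0))) = 1 + max(0, 1) = 2
depth(f(g(4, h(4, 0)))) = 1 + depth(g(4, h(4, 0))) = 1 + 2 = 3
depth(g(f(g(0, f(0))), f(g(4, h(4, 0))))) = 1 + max(3, 3) = 4
depth(f(g(f(g(0, f(0))), f(g(4, h(4, 0)))))) = 1 + depth(g(f(g(0, f(0))), f(g(4, h(4, 0))))) = 1 + 4 = 5
depth(f(f(g(f(g(0, f(0))), f(g(4, h(4, 0))))))) = 1 + depth(f(g(f(g(0, f(0))), f(g(4, h(4, 0)))))) = 1 + 5 = 6

6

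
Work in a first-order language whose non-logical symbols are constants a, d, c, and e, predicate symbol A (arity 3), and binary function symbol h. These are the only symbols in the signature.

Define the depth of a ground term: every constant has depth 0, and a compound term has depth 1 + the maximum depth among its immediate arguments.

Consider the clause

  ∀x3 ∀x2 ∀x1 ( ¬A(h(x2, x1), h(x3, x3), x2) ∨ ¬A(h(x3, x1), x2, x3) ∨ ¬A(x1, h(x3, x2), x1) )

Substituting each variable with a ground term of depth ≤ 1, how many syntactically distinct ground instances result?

8000

Ground terms of depth ≤ 1:
  Write N_k for the number of ground terms of depth ≤ k. A term of depth ≤ k is either a constant or a function symbol applied to arguments of depth ≤ k−1, so N_k = 4 + N_{k-1}^2.
  N_0 = 4
  N_1 = 4 + 4^2 = 20
So there are 20 ground terms available for substitution.
Each of x3, x2, x1 ranges independently over the available ground terms, and distinct assignments produce distinct instances.
Number of ground instances = 20^3 = 8000.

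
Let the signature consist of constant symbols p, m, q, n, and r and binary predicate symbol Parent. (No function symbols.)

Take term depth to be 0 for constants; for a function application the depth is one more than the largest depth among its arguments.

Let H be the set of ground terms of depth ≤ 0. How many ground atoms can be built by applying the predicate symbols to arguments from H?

25

First count ground terms of depth ≤ 0.
With no function symbols every ground term is a constant, so there are exactly 5 ground terms at every depth bound.
N_0 = 5
Explicitly: p, m, q, n, r.
So |H| = 5.
Each predicate of arity r yields |H|^r ground atoms (one per choice of an r-tuple from H):
  Parent: 5^2 = 25
Total ground atoms: 25.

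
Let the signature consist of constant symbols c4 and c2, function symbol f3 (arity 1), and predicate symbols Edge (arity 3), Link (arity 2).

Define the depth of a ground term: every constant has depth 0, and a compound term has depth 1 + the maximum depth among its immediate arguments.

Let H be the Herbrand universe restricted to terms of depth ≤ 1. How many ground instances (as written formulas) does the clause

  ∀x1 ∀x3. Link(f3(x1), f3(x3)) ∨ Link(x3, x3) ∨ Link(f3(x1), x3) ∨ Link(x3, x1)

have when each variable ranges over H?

Ground terms of depth ≤ 1:
  Write N_k for the number of ground terms of depth ≤ k. A term of depth ≤ k is either a constant or a function symbol applied to arguments of depth ≤ k−1, so N_k = 2 + N_{k-1}.
  N_0 = 2
  N_1 = 2 + 2 = 4
So there are 4 ground terms available for substitution.
Each of x1, x3 ranges independently over the available ground terms, and distinct assignments produce distinct instances.
Number of ground instances = 4^2 = 16.

16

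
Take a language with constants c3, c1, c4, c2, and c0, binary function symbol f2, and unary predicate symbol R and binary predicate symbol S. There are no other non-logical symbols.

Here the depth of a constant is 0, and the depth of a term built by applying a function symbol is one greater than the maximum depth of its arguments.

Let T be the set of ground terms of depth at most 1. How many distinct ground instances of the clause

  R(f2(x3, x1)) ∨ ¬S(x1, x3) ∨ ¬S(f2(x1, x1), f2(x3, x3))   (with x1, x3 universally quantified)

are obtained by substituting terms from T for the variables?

Ground terms of depth ≤ 1:
  Let N_k count ground terms of depth at most k. Each non-constant term of depth ≤ k is some function symbol applied to depth-≤(k−1) arguments, giving N_k = 5 + N_{k-1}^2.
  N_0 = 5
  N_1 = 5 + 5^2 = 30
So there are 30 ground terms available for substitution.
The body mentions every one of the 2 quantified variables; since ground terms form a free algebra, no two substitutions collapse to the same formula.
Number of ground instances = 30^2 = 900.

900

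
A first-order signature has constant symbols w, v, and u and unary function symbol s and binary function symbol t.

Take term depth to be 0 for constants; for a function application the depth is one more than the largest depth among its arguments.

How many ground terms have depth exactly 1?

If N_k denotes the number of depth-≤k ground terms, the 3 constants give N_0 = 3, and each function symbol of arity r contributes N_{k-1}^r new terms at level k: N_k = 3 + N_{k-1} + N_{k-1}^2.
N_0 = 3
N_1 = 3 + 3 + 3^2 = 15
Terms of depth exactly 1: N_1 − N_0 = 15 − 3 = 12.

12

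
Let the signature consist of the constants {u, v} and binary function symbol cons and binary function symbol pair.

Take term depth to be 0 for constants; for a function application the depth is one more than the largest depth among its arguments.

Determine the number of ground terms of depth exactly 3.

Write N_k for the number of ground terms of depth ≤ k. A term of depth ≤ k is either a constant or a function symbol applied to arguments of depth ≤ k−1, so N_k = 2 + N_{k-1}^2 + N_{k-1}^2.
N_0 = 2
N_1 = 2 + 2^2 + 2^2 = 10
N_2 = 2 + 10^2 + 10^2 = 202
N_3 = 2 + 202^2 + 202^2 = 81610
Terms of depth exactly 3: N_3 − N_2 = 81610 − 202 = 81408.

81408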